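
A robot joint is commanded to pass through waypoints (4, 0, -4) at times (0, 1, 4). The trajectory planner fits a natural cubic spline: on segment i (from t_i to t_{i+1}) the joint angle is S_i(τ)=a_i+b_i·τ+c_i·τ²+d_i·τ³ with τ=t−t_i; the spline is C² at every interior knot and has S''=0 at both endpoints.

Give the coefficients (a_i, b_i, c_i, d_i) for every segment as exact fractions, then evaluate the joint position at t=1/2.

Δ: Δ0=-4, Δ1=-4/3
row 1: diag=8, rhs=16; c'=3/8, d'=2
back: M1=2
M: M0=0, M1=2, M2=0
seg 0: a=4, c=M0/2=0, d=(M1−M0)/(6·1)=1/3, b=Δ0−h0·(2M0+M1)/6=-13/3
seg 1: a=0, c=M1/2=1, d=(M2−M1)/(6·3)=-1/9, b=Δ1−h1·(2M1+M2)/6=-10/3
t_q=1/2 → seg 0, τ=1/2; S=4+-13/3·τ+0·τ²+1/3·τ³=15/8

  seg 0: a=4 b=-13/3 c=0 d=1/3
  seg 1: a=0 b=-10/3 c=1 d=-1/9
S(1/2) = 15/8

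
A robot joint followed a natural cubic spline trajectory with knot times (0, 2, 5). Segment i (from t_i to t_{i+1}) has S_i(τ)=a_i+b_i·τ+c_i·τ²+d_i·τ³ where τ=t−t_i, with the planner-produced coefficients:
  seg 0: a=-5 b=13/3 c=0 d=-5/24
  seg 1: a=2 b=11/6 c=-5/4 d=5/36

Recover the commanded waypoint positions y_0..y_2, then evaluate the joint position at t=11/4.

y_0=-5 y_1=2 y_2=0
S(11/4) = 699/256

y_0 = S_0(0) = a_0 = -5
y_1 = S_1(0) = a_1 = 2
y_2 = S_1(3) = 0
t_q=11/4 is in segment 1 (τ=3/4); S_1(τ)=699/256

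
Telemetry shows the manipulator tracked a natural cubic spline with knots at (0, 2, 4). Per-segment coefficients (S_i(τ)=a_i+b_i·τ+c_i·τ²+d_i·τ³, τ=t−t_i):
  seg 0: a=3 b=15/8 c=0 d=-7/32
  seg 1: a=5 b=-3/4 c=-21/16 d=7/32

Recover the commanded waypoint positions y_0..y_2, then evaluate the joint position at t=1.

y_0 = S_0(0) = a_0 = 3
y_1 = S_1(0) = a_1 = 5
y_2 = S_1(2) = 0
t_q=1 is in segment 0 (τ=1); S_0(τ)=149/32

y_0=3 y_1=5 y_2=0
S(1) = 149/32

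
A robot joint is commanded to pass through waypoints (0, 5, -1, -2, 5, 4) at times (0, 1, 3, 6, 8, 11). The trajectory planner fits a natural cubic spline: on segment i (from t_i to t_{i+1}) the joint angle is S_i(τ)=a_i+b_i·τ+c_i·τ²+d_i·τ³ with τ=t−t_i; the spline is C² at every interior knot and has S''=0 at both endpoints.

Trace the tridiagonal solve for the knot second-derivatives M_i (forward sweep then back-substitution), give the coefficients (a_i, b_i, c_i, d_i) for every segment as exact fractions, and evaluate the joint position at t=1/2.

  seg 0: a=0 b=7844/1209 c=0 d=-1799/1209
  seg 1: a=5 b=2447/1209 c=-1799/403 d=1180/1209
  seg 2: a=-1 b=-4981/1209 c=561/403 d=-157/3627
  seg 3: a=-2 b=3704/1209 c=404/403 d=-3793/9672
  seg 4: a=5 b=5725/2418 c=-2177/1612 d=2177/14508
S(1/2) = 9859/3224

Δ: Δ0=5, Δ1=-3, Δ2=-1/3, Δ3=7/2, Δ4=-1/3
row 1: diag=6, rhs=-48; c'=1/3, d'=-8
row 2: denom=10−2·1/3=28/3; d'=(16−2·-8)/(28/3)=24/7
row 3: denom=10−3·9/28=253/28; d'=(23−3·24/7)/(253/28)=356/253
row 4: denom=10−2·56/253=2418/253; d'=(-23−2·356/253)/(2418/253)=-2177/806
back: M4=-2177/806
back: M3=356/253−56/253·-2177/806=808/403
back: M2=24/7−9/28·808/403=1122/403
back: M1=-8−1/3·1122/403=-3598/403
M: M0=0, M1=-3598/403, M2=1122/403, M3=808/403, M4=-2177/806, M5=0
seg 0: a=0, c=M0/2=0, d=(M1−M0)/(6·1)=-1799/1209, b=Δ0−h0·(2M0+M1)/6=7844/1209
seg 1: a=5, c=M1/2=-1799/403, d=(M2−M1)/(6·2)=1180/1209, b=Δ1−h1·(2M1+M2)/6=2447/1209
seg 2: a=-1, c=M2/2=561/403, d=(M3−M2)/(6·3)=-157/3627, b=Δ2−h2·(2M2+M3)/6=-4981/1209
seg 3: a=-2, c=M3/2=404/403, d=(M4−M3)/(6·2)=-3793/9672, b=Δ3−h3·(2M3+M4)/6=3704/1209
seg 4: a=5, c=M4/2=-2177/1612, d=(M5−M4)/(6·3)=2177/14508, b=Δ4−h4·(2M4+M5)/6=5725/2418
t_q=1/2 → seg 0, τ=1/2; S=0+7844/1209·τ+0·τ²+-1799/1209·τ³=9859/3224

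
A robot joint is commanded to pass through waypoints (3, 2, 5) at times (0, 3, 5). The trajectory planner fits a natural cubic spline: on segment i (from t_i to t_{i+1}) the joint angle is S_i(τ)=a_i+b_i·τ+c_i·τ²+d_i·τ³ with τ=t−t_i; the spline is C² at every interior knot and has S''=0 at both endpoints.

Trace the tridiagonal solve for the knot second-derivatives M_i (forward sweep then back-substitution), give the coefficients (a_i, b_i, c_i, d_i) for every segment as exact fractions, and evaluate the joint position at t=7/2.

Δ: Δ0=-1/3, Δ1=3/2
row 1: diag=10, rhs=11; c'=1/5, d'=11/10
back: M1=11/10
M: M0=0, M1=11/10, M2=0
seg 0: a=3, c=M0/2=0, d=(M1−M0)/(6·3)=11/180, b=Δ0−h0·(2M0+M1)/6=-53/60
seg 1: a=2, c=M1/2=11/20, d=(M2−M1)/(6·2)=-11/120, b=Δ1−h1·(2M1+M2)/6=23/30
t_q=7/2 → seg 1, τ=1/2; S=2+23/30·τ+11/20·τ²+-11/120·τ³=803/320

  seg 0: a=3 b=-53/60 c=0 d=11/180
  seg 1: a=2 b=23/30 c=11/20 d=-11/120
S(7/2) = 803/320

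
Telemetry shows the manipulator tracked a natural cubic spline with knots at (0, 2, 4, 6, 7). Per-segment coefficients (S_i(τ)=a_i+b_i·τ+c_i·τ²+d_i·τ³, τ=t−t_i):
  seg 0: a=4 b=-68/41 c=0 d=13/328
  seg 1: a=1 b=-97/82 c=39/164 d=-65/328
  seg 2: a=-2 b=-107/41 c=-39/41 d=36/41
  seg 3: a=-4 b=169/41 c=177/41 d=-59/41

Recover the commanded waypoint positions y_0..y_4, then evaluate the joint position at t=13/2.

y_0=4 y_1=1 y_2=-2 y_3=-4 y_4=3
S(13/2) = -341/328

y_0 = S_0(0) = a_0 = 4
y_1 = S_1(0) = a_1 = 1
y_2 = S_2(0) = a_2 = -2
y_3 = S_3(0) = a_3 = -4
y_4 = S_3(1) = 3
t_q=13/2 is in segment 3 (τ=1/2); S_3(τ)=-341/328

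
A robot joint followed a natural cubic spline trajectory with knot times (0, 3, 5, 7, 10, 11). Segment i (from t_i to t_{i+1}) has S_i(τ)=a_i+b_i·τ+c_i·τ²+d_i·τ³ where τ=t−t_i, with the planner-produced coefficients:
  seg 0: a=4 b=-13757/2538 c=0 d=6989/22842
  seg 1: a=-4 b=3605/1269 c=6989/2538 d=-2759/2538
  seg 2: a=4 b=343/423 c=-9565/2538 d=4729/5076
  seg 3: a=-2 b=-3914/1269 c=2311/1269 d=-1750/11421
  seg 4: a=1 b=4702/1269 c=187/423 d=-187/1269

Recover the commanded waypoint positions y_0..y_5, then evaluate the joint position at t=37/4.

y_0 = S_0(0) = a_0 = 4
y_1 = S_1(0) = a_1 = -4
y_2 = S_2(0) = a_2 = 4
y_3 = S_3(0) = a_3 = -2
y_4 = S_4(0) = a_4 = 1
y_5 = S_4(1) = 5
t_q=37/4 is in segment 3 (τ=9/4); S_3(τ)=-6613/4512

y_0=4 y_1=-4 y_2=4 y_3=-2 y_4=1 y_5=5
S(37/4) = -6613/4512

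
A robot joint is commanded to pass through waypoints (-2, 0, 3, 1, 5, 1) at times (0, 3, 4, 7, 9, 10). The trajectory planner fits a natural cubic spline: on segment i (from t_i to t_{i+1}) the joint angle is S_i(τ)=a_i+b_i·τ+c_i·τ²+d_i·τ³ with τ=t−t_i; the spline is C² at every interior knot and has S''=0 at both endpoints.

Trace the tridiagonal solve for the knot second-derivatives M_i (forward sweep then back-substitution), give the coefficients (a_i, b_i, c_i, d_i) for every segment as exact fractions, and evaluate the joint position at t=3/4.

Δ: Δ0=2/3, Δ1=3, Δ2=-2/3, Δ3=2, Δ4=-4
row 1: diag=8, rhs=14; c'=1/8, d'=7/4
row 2: denom=8−1·1/8=63/8; d'=(-22−1·7/4)/(63/8)=-190/63
row 3: denom=10−3·8/21=62/7; d'=(16−3·-190/63)/(62/7)=263/93
row 4: denom=6−2·7/31=172/31; d'=(-36−2·263/93)/(172/31)=-1937/258
back: M4=-1937/258
back: M3=263/93−7/31·-1937/258=389/86
back: M2=-190/63−8/21·389/86=-1834/387
back: M1=7/4−1/8·-1834/387=1813/774
M: M0=0, M1=1813/774, M2=-1834/387, M3=389/86, M4=-1937/258, M5=0
seg 0: a=-2, c=M0/2=0, d=(M1−M0)/(6·3)=1813/13932, b=Δ0−h0·(2M0+M1)/6=-781/1548
seg 1: a=0, c=M1/2=1813/1548, d=(M2−M1)/(6·1)=-203/172, b=Δ1−h1·(2M1+M2)/6=2329/774
seg 2: a=3, c=M2/2=-917/387, d=(M3−M2)/(6·3)=7169/13932, b=Δ2−h2·(2M2+M3)/6=2803/1548
seg 3: a=1, c=M3/2=389/172, d=(M4−M3)/(6·2)=-388/387, b=Δ3−h3·(2M3+M4)/6=1151/774
seg 4: a=5, c=M4/2=-1937/516, d=(M5−M4)/(6·1)=1937/1548, b=Δ4−h4·(2M4+M5)/6=-1159/774
t_q=3/4 → seg 0, τ=3/4; S=-2+-781/1548·τ+0·τ²+1813/13932·τ³=-25577/11008

  seg 0: a=-2 b=-781/1548 c=0 d=1813/13932
  seg 1: a=0 b=2329/774 c=1813/1548 d=-203/172
  seg 2: a=3 b=2803/1548 c=-917/387 d=7169/13932
  seg 3: a=1 b=1151/774 c=389/172 d=-388/387
  seg 4: a=5 b=-1159/774 c=-1937/516 d=1937/1548
S(3/4) = -25577/11008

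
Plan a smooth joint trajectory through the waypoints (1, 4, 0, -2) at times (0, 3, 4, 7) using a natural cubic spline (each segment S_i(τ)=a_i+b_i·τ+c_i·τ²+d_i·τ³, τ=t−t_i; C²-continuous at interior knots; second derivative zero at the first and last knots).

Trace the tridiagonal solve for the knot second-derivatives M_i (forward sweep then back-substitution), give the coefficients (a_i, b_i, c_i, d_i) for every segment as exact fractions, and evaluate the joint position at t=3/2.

Δ: Δ0=1, Δ1=-4, Δ2=-2/3
row 1: diag=8, rhs=-30; c'=1/8, d'=-15/4
row 2: denom=8−1·1/8=63/8; d'=(20−1·-15/4)/(63/8)=190/63
back: M2=190/63
back: M1=-15/4−1/8·190/63=-260/63
M: M0=0, M1=-260/63, M2=190/63, M3=0
seg 0: a=1, c=M0/2=0, d=(M1−M0)/(6·3)=-130/567, b=Δ0−h0·(2M0+M1)/6=193/63
seg 1: a=4, c=M1/2=-130/63, d=(M2−M1)/(6·1)=25/21, b=Δ1−h1·(2M1+M2)/6=-197/63
seg 2: a=0, c=M2/2=95/63, d=(M3−M2)/(6·3)=-95/567, b=Δ2−h2·(2M2+M3)/6=-232/63
t_q=3/2 → seg 0, τ=3/2; S=1+193/63·τ+0·τ²+-130/567·τ³=135/28

  seg 0: a=1 b=193/63 c=0 d=-130/567
  seg 1: a=4 b=-197/63 c=-130/63 d=25/21
  seg 2: a=0 b=-232/63 c=95/63 d=-95/567
S(3/2) = 135/28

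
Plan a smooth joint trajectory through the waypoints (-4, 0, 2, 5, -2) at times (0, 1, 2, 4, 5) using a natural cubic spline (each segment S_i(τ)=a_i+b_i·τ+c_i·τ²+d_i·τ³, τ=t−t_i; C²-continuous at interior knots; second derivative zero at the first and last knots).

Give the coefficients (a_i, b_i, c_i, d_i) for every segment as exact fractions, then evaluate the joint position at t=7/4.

  seg 0: a=-4 b=283/61 c=0 d=-39/61
  seg 1: a=0 b=166/61 c=-117/61 d=73/61
  seg 2: a=2 b=151/61 c=102/61 d=-527/488
  seg 3: a=5 b=-463/122 c=-1173/244 d=391/244
S(7/4) = 5727/3904

Δ: Δ0=4, Δ1=2, Δ2=3/2, Δ3=-7
row 1: diag=4, rhs=-12; c'=1/4, d'=-3
row 2: denom=6−1·1/4=23/4; d'=(-3−1·-3)/(23/4)=0
row 3: denom=6−2·8/23=122/23; d'=(-51−2·0)/(122/23)=-1173/122
back: M3=-1173/122
back: M2=0−8/23·-1173/122=204/61
back: M1=-3−1/4·204/61=-234/61
M: M0=0, M1=-234/61, M2=204/61, M3=-1173/122, M4=0
seg 0: a=-4, c=M0/2=0, d=(M1−M0)/(6·1)=-39/61, b=Δ0−h0·(2M0+M1)/6=283/61
seg 1: a=0, c=M1/2=-117/61, d=(M2−M1)/(6·1)=73/61, b=Δ1−h1·(2M1+M2)/6=166/61
seg 2: a=2, c=M2/2=102/61, d=(M3−M2)/(6·2)=-527/488, b=Δ2−h2·(2M2+M3)/6=151/61
seg 3: a=5, c=M3/2=-1173/244, d=(M4−M3)/(6·1)=391/244, b=Δ3−h3·(2M3+M4)/6=-463/122
t_q=7/4 → seg 1, τ=3/4; S=0+166/61·τ+-117/61·τ²+73/61·τ³=5727/3904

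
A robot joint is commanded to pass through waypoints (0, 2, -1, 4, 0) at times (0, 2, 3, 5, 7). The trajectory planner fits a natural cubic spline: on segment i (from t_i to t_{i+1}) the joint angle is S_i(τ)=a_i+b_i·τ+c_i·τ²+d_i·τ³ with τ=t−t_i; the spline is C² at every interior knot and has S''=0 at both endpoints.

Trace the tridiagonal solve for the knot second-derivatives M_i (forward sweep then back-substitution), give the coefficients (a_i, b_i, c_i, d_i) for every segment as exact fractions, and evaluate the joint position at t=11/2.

  seg 0: a=0 b=357/128 c=0 d=-229/512
  seg 1: a=2 b=-165/64 c=-687/256 d=579/256
  seg 2: a=-1 b=-297/256 c=525/128 d=-1163/1024
  seg 3: a=4 b=207/128 c=-1389/512 d=463/1024
S(11/2) = 34299/8192

Δ: Δ0=1, Δ1=-3, Δ2=5/2, Δ3=-2
row 1: diag=6, rhs=-24; c'=1/6, d'=-4
row 2: denom=6−1·1/6=35/6; d'=(33−1·-4)/(35/6)=222/35
row 3: denom=8−2·12/35=256/35; d'=(-27−2·222/35)/(256/35)=-1389/256
back: M3=-1389/256
back: M2=222/35−12/35·-1389/256=525/64
back: M1=-4−1/6·525/64=-687/128
M: M0=0, M1=-687/128, M2=525/64, M3=-1389/256, M4=0
seg 0: a=0, c=M0/2=0, d=(M1−M0)/(6·2)=-229/512, b=Δ0−h0·(2M0+M1)/6=357/128
seg 1: a=2, c=M1/2=-687/256, d=(M2−M1)/(6·1)=579/256, b=Δ1−h1·(2M1+M2)/6=-165/64
seg 2: a=-1, c=M2/2=525/128, d=(M3−M2)/(6·2)=-1163/1024, b=Δ2−h2·(2M2+M3)/6=-297/256
seg 3: a=4, c=M3/2=-1389/512, d=(M4−M3)/(6·2)=463/1024, b=Δ3−h3·(2M3+M4)/6=207/128
t_q=11/2 → seg 3, τ=1/2; S=4+207/128·τ+-1389/512·τ²+463/1024·τ³=34299/8192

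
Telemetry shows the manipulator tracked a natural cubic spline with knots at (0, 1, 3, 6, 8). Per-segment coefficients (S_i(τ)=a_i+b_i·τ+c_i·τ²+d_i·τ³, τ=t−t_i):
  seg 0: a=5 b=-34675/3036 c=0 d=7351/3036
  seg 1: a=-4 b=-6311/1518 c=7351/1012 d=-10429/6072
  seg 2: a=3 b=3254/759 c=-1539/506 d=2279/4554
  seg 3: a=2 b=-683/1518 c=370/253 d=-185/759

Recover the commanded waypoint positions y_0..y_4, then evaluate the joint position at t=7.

y_0 = S_0(0) = a_0 = 5
y_1 = S_1(0) = a_1 = -4
y_2 = S_2(0) = a_2 = 3
y_3 = S_3(0) = a_3 = 2
y_4 = S_3(2) = 5
t_q=7 is in segment 3 (τ=1); S_3(τ)=1401/506

y_0=5 y_1=-4 y_2=3 y_3=2 y_4=5
S(7) = 1401/506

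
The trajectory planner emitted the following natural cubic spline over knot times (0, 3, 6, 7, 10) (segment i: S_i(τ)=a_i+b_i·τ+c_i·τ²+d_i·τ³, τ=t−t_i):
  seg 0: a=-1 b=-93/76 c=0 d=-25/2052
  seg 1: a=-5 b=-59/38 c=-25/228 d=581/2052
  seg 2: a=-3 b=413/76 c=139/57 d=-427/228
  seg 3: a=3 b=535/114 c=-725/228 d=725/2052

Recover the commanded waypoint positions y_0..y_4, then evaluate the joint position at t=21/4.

y_0=-1 y_1=-5 y_2=-3 y_3=3 y_4=-2
S(21/4) = -28325/4864

y_0 = S_0(0) = a_0 = -1
y_1 = S_1(0) = a_1 = -5
y_2 = S_2(0) = a_2 = -3
y_3 = S_3(0) = a_3 = 3
y_4 = S_3(3) = -2
t_q=21/4 is in segment 1 (τ=9/4); S_1(τ)=-28325/4864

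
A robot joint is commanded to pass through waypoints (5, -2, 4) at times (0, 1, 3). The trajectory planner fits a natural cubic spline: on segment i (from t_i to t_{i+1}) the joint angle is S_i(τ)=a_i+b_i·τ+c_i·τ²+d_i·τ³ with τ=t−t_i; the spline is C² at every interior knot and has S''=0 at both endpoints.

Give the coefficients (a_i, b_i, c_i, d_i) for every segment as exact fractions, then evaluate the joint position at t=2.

  seg 0: a=5 b=-26/3 c=0 d=5/3
  seg 1: a=-2 b=-11/3 c=5 d=-5/6
S(2) = -3/2

Δ: Δ0=-7, Δ1=3
row 1: diag=6, rhs=60; c'=1/3, d'=10
back: M1=10
M: M0=0, M1=10, M2=0
seg 0: a=5, c=M0/2=0, d=(M1−M0)/(6·1)=5/3, b=Δ0−h0·(2M0+M1)/6=-26/3
seg 1: a=-2, c=M1/2=5, d=(M2−M1)/(6·2)=-5/6, b=Δ1−h1·(2M1+M2)/6=-11/3
t_q=2 → seg 1, τ=1; S=-2+-11/3·τ+5·τ²+-5/6·τ³=-3/2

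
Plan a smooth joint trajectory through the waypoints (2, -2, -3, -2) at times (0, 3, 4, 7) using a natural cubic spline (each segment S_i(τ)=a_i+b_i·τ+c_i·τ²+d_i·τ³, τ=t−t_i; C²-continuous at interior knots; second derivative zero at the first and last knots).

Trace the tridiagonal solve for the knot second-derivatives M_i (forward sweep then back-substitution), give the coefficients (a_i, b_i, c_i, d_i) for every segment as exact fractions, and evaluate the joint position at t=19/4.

Δ: Δ0=-4/3, Δ1=-1, Δ2=1/3
row 1: diag=8, rhs=2; c'=1/8, d'=1/4
row 2: denom=8−1·1/8=63/8; d'=(8−1·1/4)/(63/8)=62/63
back: M2=62/63
back: M1=1/4−1/8·62/63=8/63
M: M0=0, M1=8/63, M2=62/63, M3=0
seg 0: a=2, c=M0/2=0, d=(M1−M0)/(6·3)=4/567, b=Δ0−h0·(2M0+M1)/6=-88/63
seg 1: a=-2, c=M1/2=4/63, d=(M2−M1)/(6·1)=1/7, b=Δ1−h1·(2M1+M2)/6=-76/63
seg 2: a=-3, c=M2/2=31/63, d=(M3−M2)/(6·3)=-31/567, b=Δ2−h2·(2M2+M3)/6=-41/63
t_q=19/4 → seg 2, τ=3/4; S=-3+-41/63·τ+31/63·τ²+-31/567·τ³=-207/64

  seg 0: a=2 b=-88/63 c=0 d=4/567
  seg 1: a=-2 b=-76/63 c=4/63 d=1/7
  seg 2: a=-3 b=-41/63 c=31/63 d=-31/567
S(19/4) = -207/64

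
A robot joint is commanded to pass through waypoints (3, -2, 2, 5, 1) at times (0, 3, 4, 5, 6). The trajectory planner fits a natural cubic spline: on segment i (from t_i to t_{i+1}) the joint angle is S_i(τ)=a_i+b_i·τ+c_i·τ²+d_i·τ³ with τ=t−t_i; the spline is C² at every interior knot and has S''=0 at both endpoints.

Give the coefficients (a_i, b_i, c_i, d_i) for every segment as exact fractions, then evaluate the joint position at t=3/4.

  seg 0: a=3 b=-659/174 c=0 d=41/174
  seg 1: a=-2 b=224/87 c=123/58 d=-121/174
  seg 2: a=2 b=823/174 c=1/29 d=-307/174
  seg 3: a=5 b=-43/87 c=-305/58 d=305/174
S(3/4) = 961/3712

Δ: Δ0=-5/3, Δ1=4, Δ2=3, Δ3=-4
row 1: diag=8, rhs=34; c'=1/8, d'=17/4
row 2: denom=4−1·1/8=31/8; d'=(-6−1·17/4)/(31/8)=-82/31
row 3: denom=4−1·8/31=116/31; d'=(-42−1·-82/31)/(116/31)=-305/29
back: M3=-305/29
back: M2=-82/31−8/31·-305/29=2/29
back: M1=17/4−1/8·2/29=123/29
M: M0=0, M1=123/29, M2=2/29, M3=-305/29, M4=0
seg 0: a=3, c=M0/2=0, d=(M1−M0)/(6·3)=41/174, b=Δ0−h0·(2M0+M1)/6=-659/174
seg 1: a=-2, c=M1/2=123/58, d=(M2−M1)/(6·1)=-121/174, b=Δ1−h1·(2M1+M2)/6=224/87
seg 2: a=2, c=M2/2=1/29, d=(M3−M2)/(6·1)=-307/174, b=Δ2−h2·(2M2+M3)/6=823/174
seg 3: a=5, c=M3/2=-305/58, d=(M4−M3)/(6·1)=305/174, b=Δ3−h3·(2M3+M4)/6=-43/87
t_q=3/4 → seg 0, τ=3/4; S=3+-659/174·τ+0·τ²+41/174·τ³=961/3712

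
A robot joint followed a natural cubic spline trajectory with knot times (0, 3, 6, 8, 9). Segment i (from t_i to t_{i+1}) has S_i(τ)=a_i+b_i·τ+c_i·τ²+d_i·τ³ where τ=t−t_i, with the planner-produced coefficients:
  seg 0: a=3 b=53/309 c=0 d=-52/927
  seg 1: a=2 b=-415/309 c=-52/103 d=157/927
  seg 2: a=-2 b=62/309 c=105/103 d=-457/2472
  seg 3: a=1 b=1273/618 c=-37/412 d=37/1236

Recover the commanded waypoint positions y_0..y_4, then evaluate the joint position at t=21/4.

y_0=3 y_1=2 y_2=-2 y_3=1 y_4=3
S(21/4) = -10867/6592

y_0 = S_0(0) = a_0 = 3
y_1 = S_1(0) = a_1 = 2
y_2 = S_2(0) = a_2 = -2
y_3 = S_3(0) = a_3 = 1
y_4 = S_3(1) = 3
t_q=21/4 is in segment 1 (τ=9/4); S_1(τ)=-10867/6592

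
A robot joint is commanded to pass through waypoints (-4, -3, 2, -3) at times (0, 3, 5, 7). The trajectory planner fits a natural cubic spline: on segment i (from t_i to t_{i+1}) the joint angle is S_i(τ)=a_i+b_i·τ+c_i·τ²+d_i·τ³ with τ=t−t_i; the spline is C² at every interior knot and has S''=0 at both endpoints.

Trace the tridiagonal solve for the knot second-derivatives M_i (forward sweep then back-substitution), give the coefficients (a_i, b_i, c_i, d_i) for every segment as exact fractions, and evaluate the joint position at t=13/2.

  seg 0: a=-4 b=-85/114 c=0 d=41/342
  seg 1: a=-3 b=142/57 c=41/38 d=-245/456
  seg 2: a=2 b=41/114 c=-163/76 d=163/456
S(13/2) = -1313/1216

Δ: Δ0=1/3, Δ1=5/2, Δ2=-5/2
row 1: diag=10, rhs=13; c'=1/5, d'=13/10
row 2: denom=8−2·1/5=38/5; d'=(-30−2·13/10)/(38/5)=-163/38
back: M2=-163/38
back: M1=13/10−1/5·-163/38=41/19
M: M0=0, M1=41/19, M2=-163/38, M3=0
seg 0: a=-4, c=M0/2=0, d=(M1−M0)/(6·3)=41/342, b=Δ0−h0·(2M0+M1)/6=-85/114
seg 1: a=-3, c=M1/2=41/38, d=(M2−M1)/(6·2)=-245/456, b=Δ1−h1·(2M1+M2)/6=142/57
seg 2: a=2, c=M2/2=-163/76, d=(M3−M2)/(6·2)=163/456, b=Δ2−h2·(2M2+M3)/6=41/114
t_q=13/2 → seg 2, τ=3/2; S=2+41/114·τ+-163/76·τ²+163/456·τ³=-1313/1216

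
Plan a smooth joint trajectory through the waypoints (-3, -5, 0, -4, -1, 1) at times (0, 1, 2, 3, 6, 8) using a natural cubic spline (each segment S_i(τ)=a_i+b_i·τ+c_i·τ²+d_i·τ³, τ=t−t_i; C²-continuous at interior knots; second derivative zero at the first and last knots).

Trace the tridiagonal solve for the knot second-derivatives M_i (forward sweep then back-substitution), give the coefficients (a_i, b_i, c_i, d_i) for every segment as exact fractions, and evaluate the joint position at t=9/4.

  seg 0: a=-3 b=-4657/1025 c=0 d=2607/1025
  seg 1: a=-5 b=3164/1025 c=7821/1025 d=-1172/205
  seg 2: a=0 b=1226/1025 c=-9759/1025 d=4433/1025
  seg 3: a=-4 b=-4993/1025 c=708/205 d=-1534/3075
  seg 4: a=-1 b=2441/1025 c=-1062/1025 d=177/1025
S(9/4) = -14987/65600

Δ: Δ0=-2, Δ1=5, Δ2=-4, Δ3=1, Δ4=1
row 1: diag=4, rhs=42; c'=1/4, d'=21/2
row 2: denom=4−1·1/4=15/4; d'=(-54−1·21/2)/(15/4)=-86/5
row 3: denom=8−1·4/15=116/15; d'=(30−1·-86/5)/(116/15)=177/29
row 4: denom=10−3·45/116=1025/116; d'=(0−3·177/29)/(1025/116)=-2124/1025
back: M4=-2124/1025
back: M3=177/29−45/116·-2124/1025=1416/205
back: M2=-86/5−4/15·1416/205=-19518/1025
back: M1=21/2−1/4·-19518/1025=15642/1025
M: M0=0, M1=15642/1025, M2=-19518/1025, M3=1416/205, M4=-2124/1025, M5=0
seg 0: a=-3, c=M0/2=0, d=(M1−M0)/(6·1)=2607/1025, b=Δ0−h0·(2M0+M1)/6=-4657/1025
seg 1: a=-5, c=M1/2=7821/1025, d=(M2−M1)/(6·1)=-1172/205, b=Δ1−h1·(2M1+M2)/6=3164/1025
seg 2: a=0, c=M2/2=-9759/1025, d=(M3−M2)/(6·1)=4433/1025, b=Δ2−h2·(2M2+M3)/6=1226/1025
seg 3: a=-4, c=M3/2=708/205, d=(M4−M3)/(6·3)=-1534/3075, b=Δ3−h3·(2M3+M4)/6=-4993/1025
seg 4: a=-1, c=M4/2=-1062/1025, d=(M5−M4)/(6·2)=177/1025, b=Δ4−h4·(2M4+M5)/6=2441/1025
t_q=9/4 → seg 2, τ=1/4; S=0+1226/1025·τ+-9759/1025·τ²+4433/1025·τ³=-14987/65600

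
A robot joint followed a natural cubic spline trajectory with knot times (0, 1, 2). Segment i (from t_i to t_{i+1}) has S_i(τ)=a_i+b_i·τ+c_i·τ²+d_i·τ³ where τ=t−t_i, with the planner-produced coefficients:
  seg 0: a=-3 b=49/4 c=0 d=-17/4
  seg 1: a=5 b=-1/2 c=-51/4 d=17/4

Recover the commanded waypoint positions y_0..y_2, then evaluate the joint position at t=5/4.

y_0=-3 y_1=5 y_2=-4
S(5/4) = 1061/256

y_0 = S_0(0) = a_0 = -3
y_1 = S_1(0) = a_1 = 5
y_2 = S_1(1) = -4
t_q=5/4 is in segment 1 (τ=1/4); S_1(τ)=1061/256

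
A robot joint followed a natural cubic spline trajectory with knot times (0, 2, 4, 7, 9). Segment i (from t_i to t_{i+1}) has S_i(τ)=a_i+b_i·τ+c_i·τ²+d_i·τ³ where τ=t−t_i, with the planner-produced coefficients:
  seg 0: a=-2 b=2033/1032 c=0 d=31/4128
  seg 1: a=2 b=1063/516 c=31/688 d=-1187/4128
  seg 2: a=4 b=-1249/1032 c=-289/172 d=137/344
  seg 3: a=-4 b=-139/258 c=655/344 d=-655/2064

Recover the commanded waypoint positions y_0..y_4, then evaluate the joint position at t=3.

y_0=-2 y_1=2 y_2=4 y_3=-4 y_4=0
S(3) = 5253/1376

y_0 = S_0(0) = a_0 = -2
y_1 = S_1(0) = a_1 = 2
y_2 = S_2(0) = a_2 = 4
y_3 = S_3(0) = a_3 = -4
y_4 = S_3(2) = 0
t_q=3 is in segment 1 (τ=1); S_1(τ)=5253/1376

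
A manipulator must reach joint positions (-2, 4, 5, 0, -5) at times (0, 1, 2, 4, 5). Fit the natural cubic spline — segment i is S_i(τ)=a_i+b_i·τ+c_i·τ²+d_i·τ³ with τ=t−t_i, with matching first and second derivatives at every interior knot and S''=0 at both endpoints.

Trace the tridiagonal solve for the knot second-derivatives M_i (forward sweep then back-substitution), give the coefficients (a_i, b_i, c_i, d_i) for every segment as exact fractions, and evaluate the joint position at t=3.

  seg 0: a=-2 b=438/61 c=0 d=-72/61
  seg 1: a=4 b=222/61 c=-216/61 d=55/61
  seg 2: a=5 b=-45/61 c=-51/61 d=-11/488
  seg 3: a=0 b=-531/122 c=-237/244 d=79/244
S(3) = 1661/488

Δ: Δ0=6, Δ1=1, Δ2=-5/2, Δ3=-5
row 1: diag=4, rhs=-30; c'=1/4, d'=-15/2
row 2: denom=6−1·1/4=23/4; d'=(-21−1·-15/2)/(23/4)=-54/23
row 3: denom=6−2·8/23=122/23; d'=(-15−2·-54/23)/(122/23)=-237/122
back: M3=-237/122
back: M2=-54/23−8/23·-237/122=-102/61
back: M1=-15/2−1/4·-102/61=-432/61
M: M0=0, M1=-432/61, M2=-102/61, M3=-237/122, M4=0
seg 0: a=-2, c=M0/2=0, d=(M1−M0)/(6·1)=-72/61, b=Δ0−h0·(2M0+M1)/6=438/61
seg 1: a=4, c=M1/2=-216/61, d=(M2−M1)/(6·1)=55/61, b=Δ1−h1·(2M1+M2)/6=222/61
seg 2: a=5, c=M2/2=-51/61, d=(M3−M2)/(6·2)=-11/488, b=Δ2−h2·(2M2+M3)/6=-45/61
seg 3: a=0, c=M3/2=-237/244, d=(M4−M3)/(6·1)=79/244, b=Δ3−h3·(2M3+M4)/6=-531/122
t_q=3 → seg 2, τ=1; S=5+-45/61·τ+-51/61·τ²+-11/488·τ³=1661/488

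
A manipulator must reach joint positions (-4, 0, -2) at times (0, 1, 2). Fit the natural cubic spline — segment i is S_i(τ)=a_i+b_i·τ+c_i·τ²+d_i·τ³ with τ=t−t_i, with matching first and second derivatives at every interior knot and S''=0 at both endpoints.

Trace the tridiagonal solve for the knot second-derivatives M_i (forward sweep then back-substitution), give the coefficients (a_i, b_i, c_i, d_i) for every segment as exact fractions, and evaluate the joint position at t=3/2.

  seg 0: a=-4 b=11/2 c=0 d=-3/2
  seg 1: a=0 b=1 c=-9/2 d=3/2
S(3/2) = -7/16

Δ: Δ0=4, Δ1=-2
row 1: diag=4, rhs=-36; c'=1/4, d'=-9
back: M1=-9
M: M0=0, M1=-9, M2=0
seg 0: a=-4, c=M0/2=0, d=(M1−M0)/(6·1)=-3/2, b=Δ0−h0·(2M0+M1)/6=11/2
seg 1: a=0, c=M1/2=-9/2, d=(M2−M1)/(6·1)=3/2, b=Δ1−h1·(2M1+M2)/6=1
t_q=3/2 → seg 1, τ=1/2; S=0+1·τ+-9/2·τ²+3/2·τ³=-7/16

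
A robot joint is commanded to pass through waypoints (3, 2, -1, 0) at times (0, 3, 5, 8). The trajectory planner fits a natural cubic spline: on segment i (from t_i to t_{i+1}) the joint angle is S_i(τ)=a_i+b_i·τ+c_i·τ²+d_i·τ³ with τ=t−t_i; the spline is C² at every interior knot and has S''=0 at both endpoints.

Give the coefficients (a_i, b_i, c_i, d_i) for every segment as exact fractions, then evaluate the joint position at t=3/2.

  seg 0: a=3 b=7/48 c=0 d=-23/432
  seg 1: a=2 b=-31/24 c=-23/48 d=3/16
  seg 2: a=-1 b=-23/24 c=31/48 d=-31/432
S(3/2) = 389/128

Δ: Δ0=-1/3, Δ1=-3/2, Δ2=1/3
row 1: diag=10, rhs=-7; c'=1/5, d'=-7/10
row 2: denom=10−2·1/5=48/5; d'=(11−2·-7/10)/(48/5)=31/24
back: M2=31/24
back: M1=-7/10−1/5·31/24=-23/24
M: M0=0, M1=-23/24, M2=31/24, M3=0
seg 0: a=3, c=M0/2=0, d=(M1−M0)/(6·3)=-23/432, b=Δ0−h0·(2M0+M1)/6=7/48
seg 1: a=2, c=M1/2=-23/48, d=(M2−M1)/(6·2)=3/16, b=Δ1−h1·(2M1+M2)/6=-31/24
seg 2: a=-1, c=M2/2=31/48, d=(M3−M2)/(6·3)=-31/432, b=Δ2−h2·(2M2+M3)/6=-23/24
t_q=3/2 → seg 0, τ=3/2; S=3+7/48·τ+0·τ²+-23/432·τ³=389/128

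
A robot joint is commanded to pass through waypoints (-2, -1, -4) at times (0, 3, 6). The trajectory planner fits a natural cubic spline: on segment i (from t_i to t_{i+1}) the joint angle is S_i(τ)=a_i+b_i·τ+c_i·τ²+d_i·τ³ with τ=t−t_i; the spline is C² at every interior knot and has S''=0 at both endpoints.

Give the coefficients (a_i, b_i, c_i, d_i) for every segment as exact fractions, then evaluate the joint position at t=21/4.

Δ: Δ0=1/3, Δ1=-1
row 1: diag=12, rhs=-8; c'=1/4, d'=-2/3
back: M1=-2/3
M: M0=0, M1=-2/3, M2=0
seg 0: a=-2, c=M0/2=0, d=(M1−M0)/(6·3)=-1/27, b=Δ0−h0·(2M0+M1)/6=2/3
seg 1: a=-1, c=M1/2=-1/3, d=(M2−M1)/(6·3)=1/27, b=Δ1−h1·(2M1+M2)/6=-1/3
t_q=21/4 → seg 1, τ=9/4; S=-1+-1/3·τ+-1/3·τ²+1/27·τ³=-193/64

  seg 0: a=-2 b=2/3 c=0 d=-1/27
  seg 1: a=-1 b=-1/3 c=-1/3 d=1/27
S(21/4) = -193/64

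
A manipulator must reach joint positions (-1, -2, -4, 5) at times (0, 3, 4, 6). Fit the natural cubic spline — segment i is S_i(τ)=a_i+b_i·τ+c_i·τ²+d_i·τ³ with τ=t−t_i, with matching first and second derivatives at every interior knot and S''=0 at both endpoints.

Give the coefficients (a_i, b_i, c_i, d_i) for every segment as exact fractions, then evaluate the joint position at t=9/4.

  seg 0: a=-1 b=203/282 c=0 d=-11/94
  seg 1: a=-2 b=-344/141 c=-99/94 d=421/282
  seg 2: a=-4 b=-19/282 c=161/47 d=-161/282
S(9/4) = -4291/6016

Δ: Δ0=-1/3, Δ1=-2, Δ2=9/2
row 1: diag=8, rhs=-10; c'=1/8, d'=-5/4
row 2: denom=6−1·1/8=47/8; d'=(39−1·-5/4)/(47/8)=322/47
back: M2=322/47
back: M1=-5/4−1/8·322/47=-99/47
M: M0=0, M1=-99/47, M2=322/47, M3=0
seg 0: a=-1, c=M0/2=0, d=(M1−M0)/(6·3)=-11/94, b=Δ0−h0·(2M0+M1)/6=203/282
seg 1: a=-2, c=M1/2=-99/94, d=(M2−M1)/(6·1)=421/282, b=Δ1−h1·(2M1+M2)/6=-344/141
seg 2: a=-4, c=M2/2=161/47, d=(M3−M2)/(6·2)=-161/282, b=Δ2−h2·(2M2+M3)/6=-19/282
t_q=9/4 → seg 0, τ=9/4; S=-1+203/282·τ+0·τ²+-11/94·τ³=-4291/6016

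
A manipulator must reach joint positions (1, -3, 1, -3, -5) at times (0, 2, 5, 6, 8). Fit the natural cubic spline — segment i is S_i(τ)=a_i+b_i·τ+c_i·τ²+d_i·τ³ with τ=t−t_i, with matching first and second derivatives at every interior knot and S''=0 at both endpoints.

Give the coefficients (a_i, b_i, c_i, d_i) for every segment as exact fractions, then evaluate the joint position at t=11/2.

Δ: Δ0=-2, Δ1=4/3, Δ2=-4, Δ3=-1
row 1: diag=10, rhs=20; c'=3/10, d'=2
row 2: denom=8−3·3/10=71/10; d'=(-32−3·2)/(71/10)=-380/71
row 3: denom=6−1·10/71=416/71; d'=(18−1·-380/71)/(416/71)=829/208
back: M3=829/208
back: M2=-380/71−10/71·829/208=-615/104
back: M1=2−3/10·-615/104=785/208
M: M0=0, M1=785/208, M2=-615/104, M3=829/208, M4=0
seg 0: a=1, c=M0/2=0, d=(M1−M0)/(6·2)=785/2496, b=Δ0−h0·(2M0+M1)/6=-2033/624
seg 1: a=-3, c=M1/2=785/416, d=(M2−M1)/(6·3)=-155/288, b=Δ1−h1·(2M1+M2)/6=161/312
seg 2: a=1, c=M2/2=-615/208, d=(M3−M2)/(6·1)=2059/1248, b=Δ2−h2·(2M2+M3)/6=-3361/1248
seg 3: a=-3, c=M3/2=829/416, d=(M4−M3)/(6·2)=-829/2496, b=Δ3−h3·(2M3+M4)/6=-1141/312
t_q=11/2 → seg 2, τ=1/2; S=1+-3361/1248·τ+-615/208·τ²+2059/1248·τ³=-2927/3328

  seg 0: a=1 b=-2033/624 c=0 d=785/2496
  seg 1: a=-3 b=161/312 c=785/416 d=-155/288
  seg 2: a=1 b=-3361/1248 c=-615/208 d=2059/1248
  seg 3: a=-3 b=-1141/312 c=829/416 d=-829/2496
S(11/2) = -2927/3328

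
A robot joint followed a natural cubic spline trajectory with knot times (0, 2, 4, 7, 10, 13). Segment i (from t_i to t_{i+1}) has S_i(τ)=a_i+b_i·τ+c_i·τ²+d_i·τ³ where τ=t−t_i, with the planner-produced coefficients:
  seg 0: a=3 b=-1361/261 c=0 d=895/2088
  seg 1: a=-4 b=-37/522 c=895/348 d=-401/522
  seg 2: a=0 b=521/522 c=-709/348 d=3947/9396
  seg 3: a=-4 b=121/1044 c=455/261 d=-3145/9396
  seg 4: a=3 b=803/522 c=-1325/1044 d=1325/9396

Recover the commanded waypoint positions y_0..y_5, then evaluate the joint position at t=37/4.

y_0=3 y_1=-4 y_2=0 y_3=-4 y_4=3 y_5=0
S(37/4) = 9455/7424

y_0 = S_0(0) = a_0 = 3
y_1 = S_1(0) = a_1 = -4
y_2 = S_2(0) = a_2 = 0
y_3 = S_3(0) = a_3 = -4
y_4 = S_4(0) = a_4 = 3
y_5 = S_4(3) = 0
t_q=37/4 is in segment 3 (τ=9/4); S_3(τ)=9455/7424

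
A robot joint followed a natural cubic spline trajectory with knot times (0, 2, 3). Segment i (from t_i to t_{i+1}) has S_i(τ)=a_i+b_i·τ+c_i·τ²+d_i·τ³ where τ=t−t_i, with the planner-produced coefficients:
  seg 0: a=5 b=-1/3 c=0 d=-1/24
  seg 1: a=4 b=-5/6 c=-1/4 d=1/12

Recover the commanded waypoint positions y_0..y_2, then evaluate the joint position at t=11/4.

y_0=5 y_1=4 y_2=3
S(11/4) = 837/256

y_0 = S_0(0) = a_0 = 5
y_1 = S_1(0) = a_1 = 4
y_2 = S_1(1) = 3
t_q=11/4 is in segment 1 (τ=3/4); S_1(τ)=837/256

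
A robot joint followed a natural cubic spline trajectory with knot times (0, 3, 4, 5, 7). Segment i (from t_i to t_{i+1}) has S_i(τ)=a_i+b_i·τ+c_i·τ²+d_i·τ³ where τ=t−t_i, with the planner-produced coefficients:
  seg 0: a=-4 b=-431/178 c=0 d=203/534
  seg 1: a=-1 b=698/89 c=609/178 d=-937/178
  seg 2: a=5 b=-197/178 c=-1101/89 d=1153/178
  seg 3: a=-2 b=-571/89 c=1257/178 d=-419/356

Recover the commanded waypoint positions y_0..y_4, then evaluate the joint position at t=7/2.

y_0 = S_0(0) = a_0 = -4
y_1 = S_1(0) = a_1 = -1
y_2 = S_2(0) = a_2 = 5
y_3 = S_3(0) = a_3 = -2
y_4 = S_3(2) = 4
t_q=7/2 is in segment 1 (τ=1/2); S_1(τ)=4441/1424

y_0=-4 y_1=-1 y_2=5 y_3=-2 y_4=4
S(7/2) = 4441/1424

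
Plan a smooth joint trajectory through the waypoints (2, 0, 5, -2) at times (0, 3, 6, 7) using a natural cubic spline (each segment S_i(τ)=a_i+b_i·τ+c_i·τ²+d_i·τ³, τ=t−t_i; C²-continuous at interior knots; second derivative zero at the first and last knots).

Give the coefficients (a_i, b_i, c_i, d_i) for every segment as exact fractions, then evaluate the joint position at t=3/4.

  seg 0: a=2 b=-64/29 c=0 d=134/783
  seg 1: a=0 b=70/29 c=134/87 d=-467/783
  seg 2: a=5 b=-129/29 c=-111/29 d=37/29
S(3/4) = 387/928

Δ: Δ0=-2/3, Δ1=5/3, Δ2=-7
row 1: diag=12, rhs=14; c'=1/4, d'=7/6
row 2: denom=8−3·1/4=29/4; d'=(-52−3·7/6)/(29/4)=-222/29
back: M2=-222/29
back: M1=7/6−1/4·-222/29=268/87
M: M0=0, M1=268/87, M2=-222/29, M3=0
seg 0: a=2, c=M0/2=0, d=(M1−M0)/(6·3)=134/783, b=Δ0−h0·(2M0+M1)/6=-64/29
seg 1: a=0, c=M1/2=134/87, d=(M2−M1)/(6·3)=-467/783, b=Δ1−h1·(2M1+M2)/6=70/29
seg 2: a=5, c=M2/2=-111/29, d=(M3−M2)/(6·1)=37/29, b=Δ2−h2·(2M2+M3)/6=-129/29
t_q=3/4 → seg 0, τ=3/4; S=2+-64/29·τ+0·τ²+134/783·τ³=387/928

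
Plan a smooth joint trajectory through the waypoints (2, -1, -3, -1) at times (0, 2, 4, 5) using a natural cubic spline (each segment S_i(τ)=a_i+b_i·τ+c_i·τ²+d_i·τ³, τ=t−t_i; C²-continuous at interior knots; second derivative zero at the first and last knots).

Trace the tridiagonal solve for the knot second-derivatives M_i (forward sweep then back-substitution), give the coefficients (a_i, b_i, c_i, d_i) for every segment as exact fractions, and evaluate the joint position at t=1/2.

Δ: Δ0=-3/2, Δ1=-1, Δ2=2
row 1: diag=8, rhs=3; c'=1/4, d'=3/8
row 2: denom=6−2·1/4=11/2; d'=(18−2·3/8)/(11/2)=69/22
back: M2=69/22
back: M1=3/8−1/4·69/22=-9/22
M: M0=0, M1=-9/22, M2=69/22, M3=0
seg 0: a=2, c=M0/2=0, d=(M1−M0)/(6·2)=-3/88, b=Δ0−h0·(2M0+M1)/6=-15/11
seg 1: a=-1, c=M1/2=-9/44, d=(M2−M1)/(6·2)=13/44, b=Δ1−h1·(2M1+M2)/6=-39/22
seg 2: a=-3, c=M2/2=69/44, d=(M3−M2)/(6·1)=-23/44, b=Δ2−h2·(2M2+M3)/6=21/22
t_q=1/2 → seg 0, τ=1/2; S=2+-15/11·τ+0·τ²+-3/88·τ³=925/704

  seg 0: a=2 b=-15/11 c=0 d=-3/88
  seg 1: a=-1 b=-39/22 c=-9/44 d=13/44
  seg 2: a=-3 b=21/22 c=69/44 d=-23/44
S(1/2) = 925/704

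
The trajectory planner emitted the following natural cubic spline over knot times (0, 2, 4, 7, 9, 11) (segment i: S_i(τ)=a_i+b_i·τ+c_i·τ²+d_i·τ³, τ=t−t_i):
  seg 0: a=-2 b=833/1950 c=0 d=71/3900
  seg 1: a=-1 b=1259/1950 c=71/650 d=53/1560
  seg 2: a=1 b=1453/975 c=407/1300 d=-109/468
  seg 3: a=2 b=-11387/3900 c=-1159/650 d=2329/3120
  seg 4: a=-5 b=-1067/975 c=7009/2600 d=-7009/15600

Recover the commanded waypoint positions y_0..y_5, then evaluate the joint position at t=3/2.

y_0 = S_0(0) = a_0 = -2
y_1 = S_1(0) = a_1 = -1
y_2 = S_2(0) = a_2 = 1
y_3 = S_3(0) = a_3 = 2
y_4 = S_4(0) = a_4 = -5
y_5 = S_4(2) = 0
t_q=3/2 is in segment 0 (τ=3/2); S_0(τ)=-13497/10400

y_0=-2 y_1=-1 y_2=1 y_3=2 y_4=-5 y_5=0
S(3/2) = -13497/10400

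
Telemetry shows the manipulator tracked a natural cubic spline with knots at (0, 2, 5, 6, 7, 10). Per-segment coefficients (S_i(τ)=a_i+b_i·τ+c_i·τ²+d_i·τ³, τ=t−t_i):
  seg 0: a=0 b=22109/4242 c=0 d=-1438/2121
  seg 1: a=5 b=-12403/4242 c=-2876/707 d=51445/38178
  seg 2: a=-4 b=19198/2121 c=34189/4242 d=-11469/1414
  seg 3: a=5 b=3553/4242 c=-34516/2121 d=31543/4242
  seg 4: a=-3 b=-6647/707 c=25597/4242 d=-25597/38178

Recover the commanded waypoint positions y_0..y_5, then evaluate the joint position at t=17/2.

y_0 = S_0(0) = a_0 = 0
y_1 = S_1(0) = a_1 = 5
y_2 = S_2(0) = a_2 = -4
y_3 = S_3(0) = a_3 = 5
y_4 = S_4(0) = a_4 = -3
y_5 = S_4(3) = 5
t_q=17/2 is in segment 4 (τ=3/2); S_4(τ)=-65479/11312

y_0=0 y_1=5 y_2=-4 y_3=5 y_4=-3 y_5=5
S(17/2) = -65479/11312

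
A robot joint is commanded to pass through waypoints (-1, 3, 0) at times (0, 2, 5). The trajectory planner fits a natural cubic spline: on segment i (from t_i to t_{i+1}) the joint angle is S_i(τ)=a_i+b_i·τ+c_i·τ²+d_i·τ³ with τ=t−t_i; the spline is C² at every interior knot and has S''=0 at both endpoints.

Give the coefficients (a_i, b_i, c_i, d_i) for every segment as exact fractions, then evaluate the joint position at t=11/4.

  seg 0: a=-1 b=13/5 c=0 d=-3/20
  seg 1: a=3 b=4/5 c=-9/10 d=1/10
S(11/4) = 2007/640

Δ: Δ0=2, Δ1=-1
row 1: diag=10, rhs=-18; c'=3/10, d'=-9/5
back: M1=-9/5
M: M0=0, M1=-9/5, M2=0
seg 0: a=-1, c=M0/2=0, d=(M1−M0)/(6·2)=-3/20, b=Δ0−h0·(2M0+M1)/6=13/5
seg 1: a=3, c=M1/2=-9/10, d=(M2−M1)/(6·3)=1/10, b=Δ1−h1·(2M1+M2)/6=4/5
t_q=11/4 → seg 1, τ=3/4; S=3+4/5·τ+-9/10·τ²+1/10·τ³=2007/640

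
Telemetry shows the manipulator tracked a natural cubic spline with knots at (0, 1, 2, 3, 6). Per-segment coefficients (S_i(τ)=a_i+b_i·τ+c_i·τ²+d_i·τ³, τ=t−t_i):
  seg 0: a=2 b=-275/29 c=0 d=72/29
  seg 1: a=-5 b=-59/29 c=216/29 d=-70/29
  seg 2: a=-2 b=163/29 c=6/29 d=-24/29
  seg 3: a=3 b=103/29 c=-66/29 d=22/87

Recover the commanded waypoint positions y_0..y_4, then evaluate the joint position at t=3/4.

y_0 = S_0(0) = a_0 = 2
y_1 = S_1(0) = a_1 = -5
y_2 = S_2(0) = a_2 = -2
y_3 = S_3(0) = a_3 = 3
y_4 = S_3(3) = 0
t_q=3/4 is in segment 0 (τ=3/4); S_0(τ)=-943/232

y_0=2 y_1=-5 y_2=-2 y_3=3 y_4=0
S(3/4) = -943/232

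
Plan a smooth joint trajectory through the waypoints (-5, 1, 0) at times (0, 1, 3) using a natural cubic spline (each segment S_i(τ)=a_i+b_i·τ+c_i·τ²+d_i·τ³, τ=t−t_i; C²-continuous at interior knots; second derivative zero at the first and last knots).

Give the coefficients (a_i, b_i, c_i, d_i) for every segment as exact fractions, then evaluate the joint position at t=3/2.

  seg 0: a=-5 b=85/12 c=0 d=-13/12
  seg 1: a=1 b=23/6 c=-13/4 d=13/24
S(3/2) = 139/64

Δ: Δ0=6, Δ1=-1/2
row 1: diag=6, rhs=-39; c'=1/3, d'=-13/2
back: M1=-13/2
M: M0=0, M1=-13/2, M2=0
seg 0: a=-5, c=M0/2=0, d=(M1−M0)/(6·1)=-13/12, b=Δ0−h0·(2M0+M1)/6=85/12
seg 1: a=1, c=M1/2=-13/4, d=(M2−M1)/(6·2)=13/24, b=Δ1−h1·(2M1+M2)/6=23/6
t_q=3/2 → seg 1, τ=1/2; S=1+23/6·τ+-13/4·τ²+13/24·τ³=139/64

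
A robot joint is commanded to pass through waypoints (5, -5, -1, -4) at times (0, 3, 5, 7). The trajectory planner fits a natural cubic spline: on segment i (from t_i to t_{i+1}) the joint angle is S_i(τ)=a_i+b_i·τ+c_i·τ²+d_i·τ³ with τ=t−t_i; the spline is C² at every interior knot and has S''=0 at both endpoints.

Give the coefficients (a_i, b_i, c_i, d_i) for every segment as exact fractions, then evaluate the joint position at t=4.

Δ: Δ0=-10/3, Δ1=2, Δ2=-3/2
row 1: diag=10, rhs=32; c'=1/5, d'=16/5
row 2: denom=8−2·1/5=38/5; d'=(-21−2·16/5)/(38/5)=-137/38
back: M2=-137/38
back: M1=16/5−1/5·-137/38=149/38
M: M0=0, M1=149/38, M2=-137/38, M3=0
seg 0: a=5, c=M0/2=0, d=(M1−M0)/(6·3)=149/684, b=Δ0−h0·(2M0+M1)/6=-1207/228
seg 1: a=-5, c=M1/2=149/76, d=(M2−M1)/(6·2)=-143/228, b=Δ1−h1·(2M1+M2)/6=67/114
seg 2: a=-1, c=M2/2=-137/76, d=(M3−M2)/(6·2)=137/456, b=Δ2−h2·(2M2+M3)/6=103/114
t_q=4 → seg 1, τ=1; S=-5+67/114·τ+149/76·τ²+-143/228·τ³=-117/38

  seg 0: a=5 b=-1207/228 c=0 d=149/684
  seg 1: a=-5 b=67/114 c=149/76 d=-143/228
  seg 2: a=-1 b=103/114 c=-137/76 d=137/456
S(4) = -117/38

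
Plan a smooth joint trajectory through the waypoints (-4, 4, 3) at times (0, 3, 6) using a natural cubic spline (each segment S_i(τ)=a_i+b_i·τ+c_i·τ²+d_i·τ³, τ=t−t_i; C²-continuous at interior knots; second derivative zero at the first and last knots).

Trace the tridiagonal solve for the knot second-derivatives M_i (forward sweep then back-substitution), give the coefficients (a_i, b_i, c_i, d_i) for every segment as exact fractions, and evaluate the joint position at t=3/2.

  seg 0: a=-4 b=41/12 c=0 d=-1/12
  seg 1: a=4 b=7/6 c=-3/4 d=1/12
S(3/2) = 27/32

Δ: Δ0=8/3, Δ1=-1/3
row 1: diag=12, rhs=-18; c'=1/4, d'=-3/2
back: M1=-3/2
M: M0=0, M1=-3/2, M2=0
seg 0: a=-4, c=M0/2=0, d=(M1−M0)/(6·3)=-1/12, b=Δ0−h0·(2M0+M1)/6=41/12
seg 1: a=4, c=M1/2=-3/4, d=(M2−M1)/(6·3)=1/12, b=Δ1−h1·(2M1+M2)/6=7/6
t_q=3/2 → seg 0, τ=3/2; S=-4+41/12·τ+0·τ²+-1/12·τ³=27/32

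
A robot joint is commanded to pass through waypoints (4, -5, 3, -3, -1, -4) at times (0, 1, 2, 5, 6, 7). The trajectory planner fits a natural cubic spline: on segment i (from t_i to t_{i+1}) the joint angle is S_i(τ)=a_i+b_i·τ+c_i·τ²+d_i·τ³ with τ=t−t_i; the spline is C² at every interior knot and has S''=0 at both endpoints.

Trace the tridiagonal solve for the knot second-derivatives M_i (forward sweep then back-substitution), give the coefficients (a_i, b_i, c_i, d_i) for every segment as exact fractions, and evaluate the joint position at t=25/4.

  seg 0: a=4 b=-11330/817 c=0 d=3977/817
  seg 1: a=-5 b=601/817 c=11931/817 d=-5996/817
  seg 2: a=3 b=6475/817 c=-6057/817 d=26/19
  seg 3: a=-3 b=319/817 c=4005/817 d=-2690/817
  seg 4: a=-1 b=259/817 c=-4065/817 d=1355/817
S(25/4) = -63049/52288

Δ: Δ0=-9, Δ1=8, Δ2=-2, Δ3=2, Δ4=-3
row 1: diag=4, rhs=102; c'=1/4, d'=51/2
row 2: denom=8−1·1/4=31/4; d'=(-60−1·51/2)/(31/4)=-342/31
row 3: denom=8−3·12/31=212/31; d'=(24−3·-342/31)/(212/31)=885/106
row 4: denom=4−1·31/212=817/212; d'=(-30−1·885/106)/(817/212)=-8130/817
back: M4=-8130/817
back: M3=885/106−31/212·-8130/817=8010/817
back: M2=-342/31−12/31·8010/817=-12114/817
back: M1=51/2−1/4·-12114/817=23862/817
M: M0=0, M1=23862/817, M2=-12114/817, M3=8010/817, M4=-8130/817, M5=0
seg 0: a=4, c=M0/2=0, d=(M1−M0)/(6·1)=3977/817, b=Δ0−h0·(2M0+M1)/6=-11330/817
seg 1: a=-5, c=M1/2=11931/817, d=(M2−M1)/(6·1)=-5996/817, b=Δ1−h1·(2M1+M2)/6=601/817
seg 2: a=3, c=M2/2=-6057/817, d=(M3−M2)/(6·3)=26/19, b=Δ2−h2·(2M2+M3)/6=6475/817
seg 3: a=-3, c=M3/2=4005/817, d=(M4−M3)/(6·1)=-2690/817, b=Δ3−h3·(2M3+M4)/6=319/817
seg 4: a=-1, c=M4/2=-4065/817, d=(M5−M4)/(6·1)=1355/817, b=Δ4−h4·(2M4+M5)/6=259/817
t_q=25/4 → seg 4, τ=1/4; S=-1+259/817·τ+-4065/817·τ²+1355/817·τ³=-63049/52288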